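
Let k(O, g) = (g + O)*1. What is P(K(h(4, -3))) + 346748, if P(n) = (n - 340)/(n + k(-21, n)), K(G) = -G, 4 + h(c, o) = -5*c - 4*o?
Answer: 1039916/3 ≈ 3.4664e+5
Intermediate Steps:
k(O, g) = O + g (k(O, g) = (O + g)*1 = O + g)
h(c, o) = -4 - 5*c - 4*o (h(c, o) = -4 + (-5*c - 4*o) = -4 - 5*c - 4*o)
P(n) = (-340 + n)/(-21 + 2*n) (P(n) = (n - 340)/(n + (-21 + n)) = (-340 + n)/(-21 + 2*n))
P(K(h(4, -3))) + 346748 = (-340 - (-4 - 5*4 - 4*(-3)))/(-21 + 2*(-(-4 - 5*4 - 4*(-3)))) + 346748 = (-340 - (-4 - 20 + 12))/(-21 + 2*(-(-4 - 20 + 12))) + 346748 = (-340 - 1*(-12))/(-21 + 2*(-1*(-12))) + 346748 = (-340 + 12)/(-21 + 2*12) + 346748 = -328/(-21 + 24) + 346748 = -328/3 + 346748 = 1039916/3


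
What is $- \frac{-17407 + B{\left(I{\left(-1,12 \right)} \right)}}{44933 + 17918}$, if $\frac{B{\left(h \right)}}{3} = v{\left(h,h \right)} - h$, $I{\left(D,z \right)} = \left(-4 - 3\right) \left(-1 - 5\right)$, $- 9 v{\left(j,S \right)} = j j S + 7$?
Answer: $\frac{126694}{188553} \approx 0.67193$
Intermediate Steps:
$v{\left(j,S \right)} = - \frac{7}{9} - \frac{S j^{2}}{9}$ ($v{\left(j,S \right)} = - \frac{j j S + 7}{9} = - \frac{j^{2} S + 7}{9} = - \frac{S j^{2} + 7}{9} = - \frac{7 + S j^{2}}{9} = - \frac{7}{9} - \frac{S j^{2}}{9}$)
$I{\left(D,z \right)} = 42$ ($I{\left(D,z \right)} = \left(-7\right) \left(-6\right) = 42$)
$B{\left(h \right)} = - \frac{7}{3} - 3 h - \frac{h^{3}}{3}$ ($B{\left(h \right)} = 3 \left(\left(- \frac{7}{9} - \frac{h h^{2}}{9}\right) - h\right) = 3 \left(\left(- \frac{7}{9} - \frac{h^{3}}{9}\right) - h\right) = 3 \left(- \frac{7}{9} - h - \frac{h^{3}}{9}\right) = - \frac{7}{3} - 3 h - \frac{h^{3}}{3}$)
$- \frac{-17407 + B{\left(I{\left(-1,12 \right)} \right)}}{44933 + 17918} = - \frac{-17407 - \left(\frac{385}{3} + 24696\right)}{44933 + 17918} = - \frac{-17407 - \frac{74473}{3}}{62851} = - \frac{-126694}{3 \cdot 62851} = \left(-1\right) \left(- \frac{126694}{188553}\right) = \frac{126694}{188553}$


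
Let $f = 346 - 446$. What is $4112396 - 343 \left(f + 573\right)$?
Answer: $3950157$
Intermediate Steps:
$f = -100$
$4112396 - 343 \left(f + 573\right) = 4112396 - 343 \left(-100 + 573\right) = 4112396 - 162239 = 3950157$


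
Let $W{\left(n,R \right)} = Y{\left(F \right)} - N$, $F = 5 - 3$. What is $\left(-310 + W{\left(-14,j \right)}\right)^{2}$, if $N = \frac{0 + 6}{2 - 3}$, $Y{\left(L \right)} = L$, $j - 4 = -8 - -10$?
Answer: $91204$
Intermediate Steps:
$j = 6$ ($j = 4 - -2 = 4 + \left(-8 + 10\right) = 4 + 2 = 6$)
$F = 2$ ($F = 5 - 3 = 2$)
$N = -6$ ($N = \frac{6}{-1} = 6 \left(-1\right) = -6$)
$W{\left(n,R \right)} = 8$ ($W{\left(n,R \right)} = 2 - -6 = 2 + 6 = 8$)
$\left(-310 + W{\left(-14,j \right)}\right)^{2} = \left(-310 + 8\right)^{2} = \left(-302\right)^{2} = 91204$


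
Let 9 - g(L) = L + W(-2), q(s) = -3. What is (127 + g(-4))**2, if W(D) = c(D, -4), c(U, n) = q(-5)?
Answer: 20449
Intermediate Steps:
c(U, n) = -3
W(D) = -3
g(L) = 12 - L (g(L) = 9 - (L - 3) = 9 - (-3 + L) = 9 + (3 - L) = 12 - L)
(127 + g(-4))**2 = (127 + (12 - 1*(-4)))**2 = (127 + (12 + 4))**2 = (127 + 16)**2 = 143**2 = 20449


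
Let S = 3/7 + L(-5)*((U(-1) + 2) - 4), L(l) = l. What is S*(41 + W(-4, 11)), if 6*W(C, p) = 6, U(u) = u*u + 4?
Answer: -612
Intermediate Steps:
U(u) = 4 + u**2 (U(u) = u**2 + 4 = 4 + u**2)
W(C, p) = 1 (W(C, p) = (1/6)*6 = 1)
S = -102/7 (S = 3/7 - 5*(((4 + (-1)**2) + 2) - 4) = 3*(1/7) - 5*(((4 + 1) + 2) - 4) = 3/7 - 5*((5 + 2) - 4) = 3/7 - 5*(7 - 4) = 3/7 - 5*3 = 3/7 - 15 = -102/7 ≈ -14.571)
S*(41 + W(-4, 11)) = -102*(41 + 1)/7 = -102/7*42 = -612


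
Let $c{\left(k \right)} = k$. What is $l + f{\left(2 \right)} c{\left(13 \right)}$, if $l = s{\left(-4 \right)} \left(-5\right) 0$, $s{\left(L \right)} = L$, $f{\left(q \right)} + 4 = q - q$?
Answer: $-52$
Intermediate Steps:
$f{\left(q \right)} = -4$ ($f{\left(q \right)} = -4 + \left(q - q\right) = -4 + 0 = -4$)
$l = 0$ ($l = \left(-4\right) \left(-5\right) 0 = 20 \cdot 0 = 0$)
$l + f{\left(2 \right)} c{\left(13 \right)} = 0 - 52 = -52$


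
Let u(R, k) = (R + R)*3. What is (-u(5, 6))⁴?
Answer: 810000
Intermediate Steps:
u(R, k) = 6*R (u(R, k) = (2*R)*3 = 6*R)
(-u(5, 6))⁴ = (-6*5)⁴ = (-1*30)⁴ = (-30)⁴ = 810000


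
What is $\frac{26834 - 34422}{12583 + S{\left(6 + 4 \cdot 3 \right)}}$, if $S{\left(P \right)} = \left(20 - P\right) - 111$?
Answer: $- \frac{542}{891} \approx -0.6083$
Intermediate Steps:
$S{\left(P \right)} = -91 - P$ ($S{\left(P \right)} = \left(20 - P\right) - 111 = -91 - P$)
$\frac{26834 - 34422}{12583 + S{\left(6 + 4 \cdot 3 \right)}} = \frac{26834 - 34422}{12583 - \left(97 + 12\right)} = - \frac{7588}{12583 - 109} = - \frac{7588}{12474} = \left(-7588\right) \frac{1}{12474} = - \frac{542}{891}$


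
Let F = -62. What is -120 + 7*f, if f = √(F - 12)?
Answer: -120 + 7*I*√74 ≈ -120.0 + 60.216*I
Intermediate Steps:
f = I*√74 (f = √(-62 - 12) = √(-74) = I*√74 ≈ 8.6023*I)
-120 + 7*f = -120 + 7*(I*√74) = -120 + 7*I*√74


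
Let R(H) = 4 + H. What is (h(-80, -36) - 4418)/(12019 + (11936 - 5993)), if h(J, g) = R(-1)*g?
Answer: -2263/8981 ≈ -0.25198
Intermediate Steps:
h(J, g) = 3*g (h(J, g) = (4 - 1)*g = 3*g)
(h(-80, -36) - 4418)/(12019 + (11936 - 5993)) = (3*(-36) - 4418)/(12019 + (11936 - 5993)) = (-108 - 4418)/(12019 + 5943) = -4526/17962 = -4526*1/17962 = -2263/8981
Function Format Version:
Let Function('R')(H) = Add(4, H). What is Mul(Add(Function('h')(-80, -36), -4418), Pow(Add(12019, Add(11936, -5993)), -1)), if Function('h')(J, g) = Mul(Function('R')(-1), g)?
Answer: Rational(-2263, 8981) ≈ -0.25198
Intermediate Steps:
Function('h')(J, g) = Mul(3, g) (Function('h')(J, g) = Mul(Add(4, -1), g) = Mul(3, g))
Mul(Add(Function('h')(-80, -36), -4418), Pow(Add(12019, Add(11936, -5993)), -1)) = Mul(Add(Mul(3, -36), -4418), Pow(Add(12019, Add(11936, -5993)), -1)) = Mul(Add(-108, -4418), Pow(Add(12019, 5943), -1)) = Mul(-4526, Pow(17962, -1)) = Mul(-4526, Rational(1, 17962)) = Rational(-2263, 8981)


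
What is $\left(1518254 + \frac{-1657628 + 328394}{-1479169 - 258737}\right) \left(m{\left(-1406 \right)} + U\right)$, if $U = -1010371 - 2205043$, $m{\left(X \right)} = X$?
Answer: $- \frac{1414641665520820260}{289651} \approx -4.8839 \cdot 10^{12}$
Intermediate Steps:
$U = -3215414$ ($U = -1010371 - 2205043 = -3215414$)
$\left(1518254 + \frac{-1657628 + 328394}{-1479169 - 258737}\right) \left(m{\left(-1406 \right)} + U\right) = \left(1518254 + \frac{-1657628 + 328394}{-1479169 - 258737}\right) \left(-1406 - 3215414\right) = \left(1518254 - \frac{1329234}{-1479169 + \left(-837479 + 578742\right)}\right) \left(-3216820\right) = \left(1518254 - \frac{1329234}{-1479169 - 258737}\right) \left(-3216820\right) = \left(1518254 - \frac{1329234}{-1737906}\right) \left(-3216820\right) = \left(1518254 - - \frac{221539}{289651}\right) \left(-3216820\right) = \left(1518254 + \frac{221539}{289651}\right) \left(-3216820\right) = \frac{439764010893}{289651} \left(-3216820\right) = - \frac{1414641665520820260}{289651}$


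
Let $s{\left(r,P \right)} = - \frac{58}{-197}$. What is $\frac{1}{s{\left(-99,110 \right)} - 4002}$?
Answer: $- \frac{197}{788336} \approx -0.00024989$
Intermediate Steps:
$s{\left(r,P \right)} = \frac{58}{197}$ ($s{\left(r,P \right)} = \left(-58\right) \left(- \frac{1}{197}\right) = \frac{58}{197}$)
$\frac{1}{s{\left(-99,110 \right)} - 4002} = \frac{1}{\frac{58}{197} - 4002} = \frac{1}{- \frac{788336}{197}} = - \frac{197}{788336}$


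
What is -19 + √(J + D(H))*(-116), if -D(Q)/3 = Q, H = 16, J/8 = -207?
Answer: -19 - 232*I*√426 ≈ -19.0 - 4788.4*I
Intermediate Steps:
J = -1656 (J = 8*(-207) = -1656)
D(Q) = -3*Q
-19 + √(J + D(H))*(-116) = -19 + √(-1656 - 3*16)*(-116) = -19 + √(-1656 - 48)*(-116) = -19 + √(-1704)*(-116) = -19 + (2*I*√426)*(-116) = -19 - 232*I*√426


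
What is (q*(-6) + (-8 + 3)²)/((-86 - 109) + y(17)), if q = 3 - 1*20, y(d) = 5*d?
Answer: -127/110 ≈ -1.1545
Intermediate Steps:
q = -17 (q = 3 - 20 = -17)
(q*(-6) + (-8 + 3)²)/((-86 - 109) + y(17)) = (-17*(-6) + (-8 + 3)²)/((-86 - 109) + 5*17) = (102 + (-5)²)/(-195 + 85) = (102 + 25)/(-110) = 127*(-1/110) = -127/110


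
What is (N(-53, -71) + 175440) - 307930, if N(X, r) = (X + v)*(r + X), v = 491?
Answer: -186802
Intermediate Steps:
N(X, r) = (491 + X)*(X + r) (N(X, r) = (X + 491)*(r + X) = (491 + X)*(X + r))
(N(-53, -71) + 175440) - 307930 = (((-53)**2 + 491*(-53) + 491*(-71) - 53*(-71)) + 175440) - 307930 = ((2809 - 26023 - 34861 + 3763) + 175440) - 307930 = (-54312 + 175440) - 307930 = 121128 - 307930 = -186802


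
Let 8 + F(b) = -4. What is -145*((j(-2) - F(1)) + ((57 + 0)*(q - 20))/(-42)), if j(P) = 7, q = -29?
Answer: -24795/2 ≈ -12398.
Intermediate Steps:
F(b) = -12 (F(b) = -8 - 4 = -12)
-145*((j(-2) - F(1)) + ((57 + 0)*(q - 20))/(-42)) = -145*((7 - 1*(-12)) + ((57 + 0)*(-29 - 20))/(-42)) = -145*((7 + 12) + (57*(-49))*(-1/42)) = -145*(19 - 2793*(-1/42)) = -145*(19 + 133/2) = -145*171/2 = -24795/2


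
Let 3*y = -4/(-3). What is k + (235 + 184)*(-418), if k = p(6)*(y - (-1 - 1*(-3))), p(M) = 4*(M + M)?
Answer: -525650/3 ≈ -1.7522e+5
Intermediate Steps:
y = 4/9 (y = (-4/(-3))/3 = (-4*(-⅓))/3 = (⅓)*(4/3) = 4/9 ≈ 0.44444)
p(M) = 8*M (p(M) = 4*(2*M) = 8*M)
k = -224/3 (k = (8*6)*(4/9 - (-1 - 1*(-3))) = 48*(4/9 - (-1 + 3)) = 48*(4/9 - 1*2) = 48*(4/9 - 2) = 48*(-14/9) = -224/3 ≈ -74.667)
k + (235 + 184)*(-418) = -224/3 + (235 + 184)*(-418) = -224/3 + 419*(-418) = -224/3 - 175142 = -525650/3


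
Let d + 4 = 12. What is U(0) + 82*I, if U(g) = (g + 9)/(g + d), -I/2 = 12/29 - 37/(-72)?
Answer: -315319/2088 ≈ -151.01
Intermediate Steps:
d = 8 (d = -4 + 12 = 8)
I = -1937/1044 (I = -2*(12/29 - 37/(-72)) = -2*(12*(1/29) - 37*(-1/72)) = -2*(12/29 + 37/72) = -2*1937/2088 = -1937/1044 ≈ -1.8554)
U(g) = (9 + g)/(8 + g) (U(g) = (g + 9)/(g + 8) = (9 + g)/(8 + g))
U(0) + 82*I = (9 + 0)/(8 + 0) + 82*(-1937/1044) = 9/8 - 79417/522 = -315319/2088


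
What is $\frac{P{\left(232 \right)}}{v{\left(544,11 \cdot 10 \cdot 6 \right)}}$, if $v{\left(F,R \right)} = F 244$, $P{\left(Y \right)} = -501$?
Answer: $- \frac{501}{132736} \approx -0.0037744$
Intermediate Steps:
$v{\left(F,R \right)} = 244 F$
$\frac{P{\left(232 \right)}}{v{\left(544,11 \cdot 10 \cdot 6 \right)}} = - \frac{501}{244 \cdot 544} = - \frac{501}{132736}$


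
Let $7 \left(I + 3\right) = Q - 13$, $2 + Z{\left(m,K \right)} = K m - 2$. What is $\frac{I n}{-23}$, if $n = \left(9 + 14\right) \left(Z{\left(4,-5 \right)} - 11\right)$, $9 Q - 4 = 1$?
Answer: $- \frac{1505}{9} \approx -167.22$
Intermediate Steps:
$Q = \frac{5}{9}$ ($Q = \frac{4}{9} + \frac{1}{9} \cdot 1 = \frac{4}{9} + \frac{1}{9} = \frac{5}{9} \approx 0.55556$)
$Z{\left(m,K \right)} = -4 + K m$ ($Z{\left(m,K \right)} = -2 + \left(K m - 2\right) = -2 + \left(-2 + K m\right) = -4 + K m$)
$I = - \frac{43}{9}$ ($I = -3 + \frac{\frac{5}{9} - 13}{7} = -3 + \frac{1}{7} \left(- \frac{112}{9}\right) = -3 - \frac{16}{9} = - \frac{43}{9} \approx -4.7778$)
$n = -805$ ($n = \left(9 + 14\right) \left(\left(-4 - 20\right) - 11\right) = 23 \left(\left(-4 - 20\right) - 11\right) = 23 \left(-24 - 11\right) = 23 \left(-35\right) = -805$)
$\frac{I n}{-23} = \frac{\left(- \frac{43}{9}\right) \left(-805\right)}{-23} = \frac{34615}{9} \left(- \frac{1}{23}\right) = - \frac{1505}{9}$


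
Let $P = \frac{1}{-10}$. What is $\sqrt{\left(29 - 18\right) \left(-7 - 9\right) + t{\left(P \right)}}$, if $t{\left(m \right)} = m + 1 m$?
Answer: $\frac{i \sqrt{4405}}{5} \approx 13.274 i$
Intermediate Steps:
$P = - \frac{1}{10} \approx -0.1$
$t{\left(m \right)} = 2 m$ ($t{\left(m \right)} = m + m = 2 m$)
$\sqrt{\left(29 - 18\right) \left(-7 - 9\right) + t{\left(P \right)}} = \sqrt{\left(29 - 18\right) \left(-7 - 9\right) + 2 \left(- \frac{1}{10}\right)} = \sqrt{11 \left(-7 - 9\right) - \frac{1}{5}} = \sqrt{11 \left(-16\right) - \frac{1}{5}} = \sqrt{-176 - \frac{1}{5}} = \sqrt{- \frac{881}{5}} = \frac{i \sqrt{4405}}{5}$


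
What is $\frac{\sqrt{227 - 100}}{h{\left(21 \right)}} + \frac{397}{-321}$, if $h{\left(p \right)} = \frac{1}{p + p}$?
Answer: $- \frac{397}{321} + 42 \sqrt{127} \approx 472.08$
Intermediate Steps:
$h{\left(p \right)} = \frac{1}{2 p}$
$\frac{\sqrt{227 - 100}}{h{\left(21 \right)}} + \frac{397}{-321} = \frac{\sqrt{227 - 100}}{\frac{1}{2} \cdot \frac{1}{21}} + \frac{397}{-321} = \frac{\sqrt{127}}{\frac{1}{2} \cdot \frac{1}{21}} + 397 \left(- \frac{1}{321}\right) = \sqrt{127} \frac{1}{\frac{1}{42}} - \frac{397}{321} = \sqrt{127} \cdot 42 - \frac{397}{321} = 42 \sqrt{127} - \frac{397}{321} = - \frac{397}{321} + 42 \sqrt{127}$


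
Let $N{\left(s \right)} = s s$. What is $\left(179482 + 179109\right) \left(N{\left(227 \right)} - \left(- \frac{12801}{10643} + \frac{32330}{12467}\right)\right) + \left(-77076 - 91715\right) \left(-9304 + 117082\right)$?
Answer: $\frac{37866093936968028}{132686281} \approx 2.8538 \cdot 10^{8}$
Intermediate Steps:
$N{\left(s \right)} = s^{2}$
$\left(179482 + 179109\right) \left(N{\left(227 \right)} - \left(- \frac{12801}{10643} + \frac{32330}{12467}\right)\right) + \left(-77076 - 91715\right) \left(-9304 + 117082\right) = \left(179482 + 179109\right) \left(227^{2} - \left(- \frac{12801}{10643} + \frac{32330}{12467}\right)\right) + \left(-77076 - 91715\right) \left(-9304 + 117082\right) = 358591 \left(51529 - \frac{184498123}{132686281}\right) - 18191956398 = 358591 \cdot \frac{6837006875526}{132686281} - 18191956398 = \frac{2451689132501743866}{132686281} - 18191956398 = \frac{37866093936968028}{132686281}$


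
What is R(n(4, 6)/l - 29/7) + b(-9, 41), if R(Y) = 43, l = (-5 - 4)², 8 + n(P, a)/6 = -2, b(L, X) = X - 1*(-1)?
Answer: 85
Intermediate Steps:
b(L, X) = 1 + X (b(L, X) = X + 1 = 1 + X)
n(P, a) = -60 (n(P, a) = -48 + 6*(-2) = -48 - 12 = -60)
l = 81 (l = (-9)² = 81)
R(n(4, 6)/l - 29/7) + b(-9, 41) = 43 + (1 + 41) = 43 + 42 = 85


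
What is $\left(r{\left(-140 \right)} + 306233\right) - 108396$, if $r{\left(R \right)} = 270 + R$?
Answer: $197967$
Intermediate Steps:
$\left(r{\left(-140 \right)} + 306233\right) - 108396 = \left(\left(270 - 140\right) + 306233\right) - 108396 = \left(130 + 306233\right) - 108396 = 306363 - 108396 = 197967$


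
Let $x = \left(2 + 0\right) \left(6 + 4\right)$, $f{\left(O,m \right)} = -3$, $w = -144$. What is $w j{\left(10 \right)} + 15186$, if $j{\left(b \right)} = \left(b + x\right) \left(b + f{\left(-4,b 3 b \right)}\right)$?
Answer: $-15054$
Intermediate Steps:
$x = 20$ ($x = 2 \cdot 10 = 20$)
$j{\left(b \right)} = \left(-3 + b\right) \left(20 + b\right)$ ($j{\left(b \right)} = \left(b + 20\right) \left(b - 3\right) = \left(20 + b\right) \left(-3 + b\right) = \left(-3 + b\right) \left(20 + b\right)$)
$w j{\left(10 \right)} + 15186 = - 144 \left(-60 + 10^{2} + 17 \cdot 10\right) + 15186 = - 144 \left(-60 + 100 + 170\right) + 15186 = \left(-144\right) 210 + 15186 = -30240 + 15186 = -15054$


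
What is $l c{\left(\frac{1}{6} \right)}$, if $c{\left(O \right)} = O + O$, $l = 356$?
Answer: $\frac{356}{3} \approx 118.67$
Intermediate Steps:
$c{\left(O \right)} = 2 O$
$l c{\left(\frac{1}{6} \right)} = 356 \cdot \frac{2}{6} = 356 \cdot 2 \cdot \frac{1}{6} = 356 \cdot \frac{1}{3} = \frac{356}{3}$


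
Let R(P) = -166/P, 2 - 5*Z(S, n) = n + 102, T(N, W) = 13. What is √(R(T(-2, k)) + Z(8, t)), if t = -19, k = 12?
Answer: I*√122395/65 ≈ 5.3823*I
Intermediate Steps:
Z(S, n) = -20 - n/5 (Z(S, n) = ⅖ - (n + 102)/5 = ⅖ - (102 + n)/5 = ⅖ + (-102/5 - n/5) = -20 - n/5)
√(R(T(-2, k)) + Z(8, t)) = √(-166/13 + (-20 - ⅕*(-19))) = √(-166*1/13 + (-20 + 19/5)) = √(-166/13 - 81/5) = √(-1883/65) = I*√122395/65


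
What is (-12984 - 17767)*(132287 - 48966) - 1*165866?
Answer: -2562369937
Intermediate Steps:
(-12984 - 17767)*(132287 - 48966) - 1*165866 = -30751*83321 - 165866 = -2562204071 - 165866 = -2562369937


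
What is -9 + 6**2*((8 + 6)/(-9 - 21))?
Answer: -129/5 ≈ -25.800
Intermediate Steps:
-9 + 6**2*((8 + 6)/(-9 - 21)) = -9 + 36*(14/(-30)) = -9 + 36*(14*(-1/30)) = -9 + 36*(-7/15) = -9 - 84/5 = -129/5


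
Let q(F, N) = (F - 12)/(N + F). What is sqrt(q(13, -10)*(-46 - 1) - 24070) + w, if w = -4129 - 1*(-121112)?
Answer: 116983 + I*sqrt(216771)/3 ≈ 1.1698e+5 + 155.2*I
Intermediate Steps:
q(F, N) = (-12 + F)/(F + N)
w = 116983 (w = -4129 + 121112 = 116983)
sqrt(q(13, -10)*(-46 - 1) - 24070) + w = sqrt(((-12 + 13)/(13 - 10))*(-46 - 1) - 24070) + 116983 = sqrt((1/3)*(-47) - 24070) + 116983 = sqrt(-47/3 - 24070) + 116983 = sqrt(-72257/3) + 116983 = I*sqrt(216771)/3 + 116983 = 116983 + I*sqrt(216771)/3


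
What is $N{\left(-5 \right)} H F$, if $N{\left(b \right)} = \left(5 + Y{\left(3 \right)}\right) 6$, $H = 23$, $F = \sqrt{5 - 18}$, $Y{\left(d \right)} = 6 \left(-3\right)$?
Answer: $- 1794 i \sqrt{13} \approx - 6468.4 i$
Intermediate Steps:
$Y{\left(d \right)} = -18$
$F = i \sqrt{13}$ ($F = \sqrt{-13} = i \sqrt{13} \approx 3.6056 i$)
$N{\left(b \right)} = -78$ ($N{\left(b \right)} = \left(5 - 18\right) 6 = \left(-13\right) 6 = -78$)
$N{\left(-5 \right)} H F = \left(-78\right) 23 i \sqrt{13} = - 1794 i \sqrt{13}$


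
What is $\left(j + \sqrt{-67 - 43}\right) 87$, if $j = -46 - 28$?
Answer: $-6438 + 87 i \sqrt{110} \approx -6438.0 + 912.46 i$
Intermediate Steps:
$j = -74$ ($j = -46 - 28 = -74$)
$\left(j + \sqrt{-67 - 43}\right) 87 = \left(-74 + \sqrt{-67 - 43}\right) 87 = \left(-74 + \sqrt{-110}\right) 87 = \left(-74 + i \sqrt{110}\right) 87 = -6438 + 87 i \sqrt{110}$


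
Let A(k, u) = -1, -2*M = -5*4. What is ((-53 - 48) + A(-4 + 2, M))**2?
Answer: 10404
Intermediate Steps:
M = 10 (M = -(-5)*4/2 = -1/2*(-20) = 10)
((-53 - 48) + A(-4 + 2, M))**2 = ((-53 - 48) - 1)**2 = (-101 - 1)**2 = (-102)**2 = 10404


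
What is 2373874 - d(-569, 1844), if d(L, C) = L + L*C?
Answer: 3423679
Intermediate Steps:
d(L, C) = L + C*L
2373874 - d(-569, 1844) = 2373874 - (-569)*(1 + 1844) = 2373874 - (-569)*1845 = 2373874 - 1*(-1049805) = 2373874 + 1049805 = 3423679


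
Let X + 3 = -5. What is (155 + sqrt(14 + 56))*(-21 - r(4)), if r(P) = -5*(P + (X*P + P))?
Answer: -21855 - 141*sqrt(70) ≈ -23035.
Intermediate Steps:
X = -8 (X = -3 - 5 = -8)
r(P) = 30*P (r(P) = -5*(P + (-8*P + P)) = -5*(P - 7*P) = -(-30)*P = 30*P)
(155 + sqrt(14 + 56))*(-21 - r(4)) = (155 + sqrt(14 + 56))*(-21 - 30*4) = (155 + sqrt(70))*(-21 - 1*120) = (155 + sqrt(70))*(-21 - 120) = (155 + sqrt(70))*(-141) = -21855 - 141*sqrt(70)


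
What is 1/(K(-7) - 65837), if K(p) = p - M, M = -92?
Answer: -1/65752 ≈ -1.5209e-5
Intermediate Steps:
K(p) = 92 + p (K(p) = p - 1*(-92) = p + 92 = 92 + p)
1/(K(-7) - 65837) = 1/((92 - 7) - 65837) = 1/(85 - 65837) = 1/(-65752) = -1/65752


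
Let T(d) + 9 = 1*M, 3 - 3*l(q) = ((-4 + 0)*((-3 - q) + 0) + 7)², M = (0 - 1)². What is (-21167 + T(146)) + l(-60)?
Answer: -112363/3 ≈ -37454.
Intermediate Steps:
M = 1 (M = (-1)² = 1)
l(q) = 1 - (19 + 4*q)²/3 (l(q) = 1 - ((-4 + 0)*((-3 - q) + 0) + 7)²/3 = 1 - (-4*(-3 - q) + 7)²/3 = 1 - ((12 + 4*q) + 7)²/3 = 1 - (19 + 4*q)²/3)
T(d) = -8 (T(d) = -9 + 1*1 = -9 + 1 = -8)
(-21167 + T(146)) + l(-60) = (-21167 - 8) + (1 - (19 + 4*(-60))²/3) = -21175 + (1 - (19 - 240)²/3) = -21175 + (1 - ⅓*(-221)²) = -21175 + (1 - ⅓*48841) = -21175 + (1 - 48841/3) = -21175 - 48838/3 = -112363/3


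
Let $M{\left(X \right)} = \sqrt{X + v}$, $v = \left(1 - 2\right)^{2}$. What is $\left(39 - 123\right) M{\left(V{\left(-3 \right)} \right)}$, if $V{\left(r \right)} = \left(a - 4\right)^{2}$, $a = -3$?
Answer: $- 420 \sqrt{2} \approx -593.97$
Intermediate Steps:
$V{\left(r \right)} = 49$ ($V{\left(r \right)} = \left(-3 - 4\right)^{2} = \left(-7\right)^{2} = 49$)
$v = 1$ ($v = \left(-1\right)^{2} = 1$)
$M{\left(X \right)} = \sqrt{1 + X}$ ($M{\left(X \right)} = \sqrt{X + 1} = \sqrt{1 + X}$)
$\left(39 - 123\right) M{\left(V{\left(-3 \right)} \right)} = \left(39 - 123\right) \sqrt{1 + 49} = - 84 \sqrt{50} = - 84 \cdot 5 \sqrt{2} = - 420 \sqrt{2}$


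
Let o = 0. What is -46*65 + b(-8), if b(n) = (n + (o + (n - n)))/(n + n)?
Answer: -5979/2 ≈ -2989.5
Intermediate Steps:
b(n) = ½ (b(n) = (n + (0 + (n - n)))/(n + n) = (n + (0 + 0))/((2*n)) = (n + 0)*(1/(2*n)) = n*(1/(2*n)) = ½)
-46*65 + b(-8) = -46*65 + ½ = -2990 + ½ = -5979/2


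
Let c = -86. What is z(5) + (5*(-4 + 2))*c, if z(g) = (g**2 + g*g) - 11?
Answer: 899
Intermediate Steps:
z(g) = -11 + 2*g**2 (z(g) = (g**2 + g**2) - 11 = 2*g**2 - 11 = -11 + 2*g**2)
z(5) + (5*(-4 + 2))*c = (-11 + 2*5**2) + (5*(-4 + 2))*(-86) = (-11 + 2*25) + (5*(-2))*(-86) = (-11 + 50) - 10*(-86) = 39 + 860 = 899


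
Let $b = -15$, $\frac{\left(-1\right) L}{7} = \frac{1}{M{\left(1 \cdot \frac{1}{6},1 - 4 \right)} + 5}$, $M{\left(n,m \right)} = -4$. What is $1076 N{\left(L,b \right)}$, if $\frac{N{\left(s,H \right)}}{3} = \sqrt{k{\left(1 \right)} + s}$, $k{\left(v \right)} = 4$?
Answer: $3228 i \sqrt{3} \approx 5591.1 i$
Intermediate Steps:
$L = -7$ ($L = - \frac{7}{-4 + 5} = - \frac{7}{1} = \left(-7\right) 1 = -7$)
$N{\left(s,H \right)} = 3 \sqrt{4 + s}$
$1076 N{\left(L,b \right)} = 1076 \cdot 3 \sqrt{4 - 7} = 1076 \cdot 3 \sqrt{-3} = 1076 \cdot 3 i \sqrt{3} = 3228 i \sqrt{3}$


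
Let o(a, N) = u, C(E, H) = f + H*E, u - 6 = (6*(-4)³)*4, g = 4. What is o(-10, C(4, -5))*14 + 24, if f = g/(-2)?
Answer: -21396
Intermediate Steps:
f = -2 (f = 4/(-2) = 4*(-½) = -2)
u = -1530 (u = 6 + (6*(-4)³)*4 = 6 + (6*(-64))*4 = 6 - 384*4 = 6 - 1536 = -1530)
C(E, H) = -2 + E*H (C(E, H) = -2 + H*E = -2 + E*H)
o(a, N) = -1530
o(-10, C(4, -5))*14 + 24 = -1530*14 + 24 = -21420 + 24 = -21396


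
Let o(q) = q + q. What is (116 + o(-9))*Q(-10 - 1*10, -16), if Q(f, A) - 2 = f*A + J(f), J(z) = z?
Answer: 29596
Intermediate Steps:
Q(f, A) = 2 + f + A*f (Q(f, A) = 2 + (f*A + f) = 2 + (A*f + f) = 2 + (f + A*f) = 2 + f + A*f)
o(q) = 2*q
(116 + o(-9))*Q(-10 - 1*10, -16) = (116 + 2*(-9))*(2 + (-10 - 1*10) - 16*(-10 - 1*10)) = (116 - 18)*(2 + (-10 - 10) - 16*(-10 - 10)) = 98*(2 - 20 - 16*(-20)) = 98*(2 - 20 + 320) = 98*302 = 29596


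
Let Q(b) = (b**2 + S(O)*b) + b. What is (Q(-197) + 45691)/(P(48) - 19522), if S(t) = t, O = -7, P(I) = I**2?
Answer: -42841/8609 ≈ -4.9763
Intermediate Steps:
Q(b) = b**2 - 6*b (Q(b) = (b**2 - 7*b) + b = b**2 - 6*b)
(Q(-197) + 45691)/(P(48) - 19522) = (-197*(-6 - 197) + 45691)/(48**2 - 19522) = (-197*(-203) + 45691)/(2304 - 19522) = (39991 + 45691)/(-17218) = 85682*(-1/17218) = -42841/8609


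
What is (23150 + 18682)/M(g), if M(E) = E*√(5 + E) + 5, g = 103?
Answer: -209160/1145747 + 25852176*√3/1145747 ≈ 38.899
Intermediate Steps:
M(E) = 5 + E*√(5 + E)
(23150 + 18682)/M(g) = (23150 + 18682)/(5 + 103*√(5 + 103)) = 41832/(5 + 103*√108) = 41832/(5 + 103*(6*√3)) = 41832/(5 + 618*√3)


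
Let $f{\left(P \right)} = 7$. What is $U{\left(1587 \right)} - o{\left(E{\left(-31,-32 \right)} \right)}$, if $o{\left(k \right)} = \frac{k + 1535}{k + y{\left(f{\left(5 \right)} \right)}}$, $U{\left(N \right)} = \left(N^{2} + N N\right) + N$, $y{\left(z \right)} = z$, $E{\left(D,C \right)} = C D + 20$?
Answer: $\frac{5134458228}{1019} \approx 5.0387 \cdot 10^{6}$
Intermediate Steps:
$E{\left(D,C \right)} = 20 + C D$
$U{\left(N \right)} = N + 2 N^{2}$ ($U{\left(N \right)} = \left(N^{2} + N^{2}\right) + N = 2 N^{2} + N = N + 2 N^{2}$)
$o{\left(k \right)} = \frac{1535 + k}{7 + k}$ ($o{\left(k \right)} = \frac{k + 1535}{k + 7} = \frac{1535 + k}{7 + k}$)
$U{\left(1587 \right)} - o{\left(E{\left(-31,-32 \right)} \right)} = 1587 \left(1 + 2 \cdot 1587\right) - \frac{1535 + \left(20 - -992\right)}{7 + \left(20 - -992\right)} = 1587 \left(1 + 3174\right) - \frac{1535 + \left(20 + 992\right)}{7 + \left(20 + 992\right)} = 1587 \cdot 3175 - \frac{1535 + 1012}{7 + 1012} = 5038725 - \frac{1}{1019} \cdot 2547 = 5038725 - \frac{2547}{1019} = \frac{5134458228}{1019}$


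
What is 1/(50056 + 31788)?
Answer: 1/81844 ≈ 1.2218e-5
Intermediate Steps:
1/(50056 + 31788) = 1/81844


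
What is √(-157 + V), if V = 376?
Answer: √219 ≈ 14.799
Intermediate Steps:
√(-157 + V) = √(-157 + 376) = √219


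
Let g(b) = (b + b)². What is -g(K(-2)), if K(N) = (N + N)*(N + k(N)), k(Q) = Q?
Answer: -1024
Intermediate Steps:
K(N) = 4*N² (K(N) = (N + N)*(N + N) = (2*N)*(2*N) = 4*N²)
g(b) = 4*b² (g(b) = (2*b)² = 4*b²)
-g(K(-2)) = -4*(4*(-2)²)² = -4*(4*4)² = -4*16² = -4*256 = -1*1024 = -1024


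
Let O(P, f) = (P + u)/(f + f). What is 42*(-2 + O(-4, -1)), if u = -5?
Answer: 105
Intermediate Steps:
O(P, f) = (-5 + P)/(2*f) (O(P, f) = (P - 5)/(f + f) = (-5 + P)/((2*f)) = (-5 + P)*(1/(2*f)) = (-5 + P)/(2*f))
42*(-2 + O(-4, -1)) = 42*(-2 + (1/2)*(-5 - 4)/(-1)) = 42*(-2 + (1/2)*(-1)*(-9)) = 42*(-2 + 9/2) = 42*(5/2) = 105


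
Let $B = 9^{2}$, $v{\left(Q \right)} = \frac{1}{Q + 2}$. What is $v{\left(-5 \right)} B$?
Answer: $-27$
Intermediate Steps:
$v{\left(Q \right)} = \frac{1}{2 + Q}$
$B = 81$
$v{\left(-5 \right)} B = \frac{1}{2 - 5} \cdot 81 = \frac{1}{-3} \cdot 81 = \left(- \frac{1}{3}\right) 81 = -27$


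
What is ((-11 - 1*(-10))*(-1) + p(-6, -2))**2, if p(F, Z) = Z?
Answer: 1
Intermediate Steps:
((-11 - 1*(-10))*(-1) + p(-6, -2))**2 = ((-11 - 1*(-10))*(-1) - 2)**2 = ((-11 + 10)*(-1) - 2)**2 = (-1*(-1) - 2)**2 = (1 - 2)**2 = (-1)**2 = 1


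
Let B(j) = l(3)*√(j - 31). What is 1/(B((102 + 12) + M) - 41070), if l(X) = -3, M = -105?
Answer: I/(3*(√22 - 13690*I)) ≈ -2.4349e-5 + 8.3423e-9*I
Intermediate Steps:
B(j) = -3*√(-31 + j) (B(j) = -3*√(j - 31) = -3*√(-31 + j))
1/(B((102 + 12) + M) - 41070) = 1/(-3*√(-31 + ((102 + 12) - 105)) - 41070) = 1/(-3*√(-31 + (114 - 105)) - 41070) = 1/(-3*√(-31 + 9) - 41070) = 1/(-3*I*√22 - 41070) = 1/(-41070 - 3*I*√22)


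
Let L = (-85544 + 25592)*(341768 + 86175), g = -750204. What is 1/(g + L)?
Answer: -1/25656788940 ≈ -3.8976e-11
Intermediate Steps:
L = -25656038736 (L = -59952*427943 = -25656038736)
1/(g + L) = 1/(-750204 - 25656038736) = 1/(-25656788940) = -1/25656788940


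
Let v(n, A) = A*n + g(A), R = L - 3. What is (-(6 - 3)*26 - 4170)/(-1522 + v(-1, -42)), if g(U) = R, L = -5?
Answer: 177/62 ≈ 2.8548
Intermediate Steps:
R = -8 (R = -5 - 3 = -8)
g(U) = -8
v(n, A) = -8 + A*n (v(n, A) = A*n - 8 = -8 + A*n)
(-(6 - 3)*26 - 4170)/(-1522 + v(-1, -42)) = (-(6 - 3)*26 - 4170)/(-1522 + (-8 - 42*(-1))) = (-3*26 - 4170)/(-1522 + (-8 + 42)) = (-1*78 - 4170)/(-1522 + 34) = (-78 - 4170)/(-1488) = -4248*(-1/1488) = 177/62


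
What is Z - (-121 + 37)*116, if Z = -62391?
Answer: -52647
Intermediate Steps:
Z - (-121 + 37)*116 = -62391 - (-121 + 37)*116 = -62391 - (-84)*116 = -62391 - 1*(-9744) = -62391 + 9744 = -52647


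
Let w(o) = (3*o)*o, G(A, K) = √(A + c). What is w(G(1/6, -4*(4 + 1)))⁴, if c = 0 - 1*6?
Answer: 1500625/16 ≈ 93789.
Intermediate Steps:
c = -6 (c = 0 - 6 = -6)
G(A, K) = √(-6 + A) (G(A, K) = √(A - 6) = √(-6 + A))
w(o) = 3*o²
w(G(1/6, -4*(4 + 1)))⁴ = (3*(√(-6 + 1/6))²)⁴ = (3*(√(-6 + ⅙))²)⁴ = (3*(√(-35/6))²)⁴ = (3*(I*√210/6)²)⁴ = (3*(-35/6))⁴ = (-35/2)⁴ = 1500625/16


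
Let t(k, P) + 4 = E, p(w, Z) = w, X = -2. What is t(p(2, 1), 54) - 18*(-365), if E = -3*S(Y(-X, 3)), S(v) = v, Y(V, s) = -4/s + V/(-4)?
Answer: 13143/2 ≈ 6571.5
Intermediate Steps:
Y(V, s) = -4/s - V/4 (Y(V, s) = -4/s + V*(-¼) = -4/s - V/4)
E = 11/2 (E = -3*(-4/3 - (-1)*(-2)/4) = -3*(-4*⅓ - ¼*2) = -3*(-4/3 - ½) = -3*(-11/6) = 11/2 ≈ 5.5000)
t(k, P) = 3/2 (t(k, P) = -4 + 11/2 = 3/2)
t(p(2, 1), 54) - 18*(-365) = 3/2 - 18*(-365) = 3/2 + 6570 = 13143/2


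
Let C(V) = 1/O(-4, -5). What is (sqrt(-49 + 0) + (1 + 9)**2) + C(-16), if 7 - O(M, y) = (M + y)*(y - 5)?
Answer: 8299/83 + 7*I ≈ 99.988 + 7.0*I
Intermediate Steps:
O(M, y) = 7 - (-5 + y)*(M + y) (O(M, y) = 7 - (M + y)*(y - 5) = 7 - (M + y)*(-5 + y) = 7 - (-5 + y)*(M + y))
C(V) = -1/83 (C(V) = 1/(7 - 1*(-5)**2 + 5*(-4) + 5*(-5) - 1*(-4)*(-5)) = 1/(7 - 1*25 - 20 - 25 - 20) = 1/(7 - 25 - 20 - 25 - 20) = 1/(-83) = -1/83)
(sqrt(-49 + 0) + (1 + 9)**2) + C(-16) = (sqrt(-49 + 0) + (1 + 9)**2) - 1/83 = (sqrt(-49) + 10**2) - 1/83 = (7*I + 100) - 1/83 = (100 + 7*I) - 1/83 = 8299/83 + 7*I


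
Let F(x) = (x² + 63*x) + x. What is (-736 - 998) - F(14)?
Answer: -2826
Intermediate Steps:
F(x) = x² + 64*x
(-736 - 998) - F(14) = (-736 - 998) - 14*(64 + 14) = -1734 - 14*78 = -1734 - 1*1092 = -1734 - 1092 = -2826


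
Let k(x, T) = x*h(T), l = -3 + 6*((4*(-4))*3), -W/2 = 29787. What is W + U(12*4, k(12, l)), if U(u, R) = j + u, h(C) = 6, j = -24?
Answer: -59550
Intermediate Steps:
W = -59574 (W = -2*29787 = -59574)
l = -291 (l = -3 + 6*(-16*3) = -3 + 6*(-48) = -3 - 288 = -291)
k(x, T) = 6*x (k(x, T) = x*6 = 6*x)
U(u, R) = -24 + u
W + U(12*4, k(12, l)) = -59574 + (-24 + 12*4) = -59574 + (-24 + 48) = -59574 + 24 = -59550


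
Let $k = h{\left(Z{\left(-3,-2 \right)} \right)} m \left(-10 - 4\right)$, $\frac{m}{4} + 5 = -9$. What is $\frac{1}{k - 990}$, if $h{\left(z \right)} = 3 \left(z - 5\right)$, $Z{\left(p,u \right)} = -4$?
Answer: $- \frac{1}{22158} \approx -4.513 \cdot 10^{-5}$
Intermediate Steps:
$m = -56$ ($m = -20 + 4 \left(-9\right) = -20 - 36 = -56$)
$h{\left(z \right)} = -15 + 3 z$ ($h{\left(z \right)} = 3 \left(-5 + z\right) = -15 + 3 z$)
$k = -21168$ ($k = \left(-15 + 3 \left(-4\right)\right) \left(-56\right) \left(-10 - 4\right) = \left(-15 - 12\right) \left(-56\right) \left(-14\right) = \left(-27\right) \left(-56\right) \left(-14\right) = 1512 \left(-14\right) = -21168$)
$\frac{1}{k - 990} = \frac{1}{-21168 - 990} = \frac{1}{-22158} = - \frac{1}{22158}$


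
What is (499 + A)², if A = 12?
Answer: 261121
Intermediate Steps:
(499 + A)² = (499 + 12)² = 511² = 261121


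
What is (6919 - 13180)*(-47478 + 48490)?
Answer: -6336132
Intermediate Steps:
(6919 - 13180)*(-47478 + 48490) = -6261*1012 = -6336132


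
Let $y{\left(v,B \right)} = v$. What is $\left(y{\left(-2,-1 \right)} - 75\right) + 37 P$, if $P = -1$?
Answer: $-114$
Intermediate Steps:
$\left(y{\left(-2,-1 \right)} - 75\right) + 37 P = \left(-2 - 75\right) + 37 \left(-1\right) = \left(-2 - 75\right) - 37 = -77 - 37 = -114$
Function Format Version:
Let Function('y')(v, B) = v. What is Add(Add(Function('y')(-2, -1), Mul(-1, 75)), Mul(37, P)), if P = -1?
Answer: -114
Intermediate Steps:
Add(Add(Function('y')(-2, -1), Mul(-1, 75)), Mul(37, P)) = Add(Add(-2, Mul(-1, 75)), Mul(37, -1)) = Add(Add(-2, -75), -37) = Add(-77, -37) = -114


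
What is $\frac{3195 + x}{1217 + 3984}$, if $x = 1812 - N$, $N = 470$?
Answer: $\frac{4537}{5201} \approx 0.87233$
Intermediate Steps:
$x = 1342$ ($x = 1812 - 470 = 1342$)
$\frac{3195 + x}{1217 + 3984} = \frac{3195 + 1342}{1217 + 3984} = \frac{4537}{5201}$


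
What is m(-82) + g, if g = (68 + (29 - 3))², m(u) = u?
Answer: 8754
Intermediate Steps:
g = 8836 (g = (68 + 26)² = 94² = 8836)
m(-82) + g = -82 + 8836 = 8754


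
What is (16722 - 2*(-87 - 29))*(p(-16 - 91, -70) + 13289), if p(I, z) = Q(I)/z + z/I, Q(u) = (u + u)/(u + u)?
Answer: 120542217033/535 ≈ 2.2531e+8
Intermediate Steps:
Q(u) = 1 (Q(u) = (2*u)/((2*u)) = (2*u)*(1/(2*u)) = 1)
p(I, z) = 1/z + z/I
(16722 - 2*(-87 - 29))*(p(-16 - 91, -70) + 13289) = (16722 - 2*(-87 - 29))*((1/(-70) - 70/(-16 - 91)) + 13289) = (16722 - 2*(-116))*((-1/70 - 70/(-107)) + 13289) = (16722 + 232)*((-1/70 - 70*(-1/107)) + 13289) = 16954*((-1/70 + 70/107) + 13289) = 16954*(4793/7490 + 13289) = 16954*(99539403/7490) = 120542217033/535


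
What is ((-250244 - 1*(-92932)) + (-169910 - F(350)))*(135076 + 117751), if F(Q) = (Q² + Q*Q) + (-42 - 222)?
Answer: -144606425266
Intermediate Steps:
F(Q) = -264 + 2*Q² (F(Q) = (Q² + Q²) - 264 = 2*Q² - 264 = -264 + 2*Q²)
((-250244 - 1*(-92932)) + (-169910 - F(350)))*(135076 + 117751) = ((-250244 - 1*(-92932)) + (-169910 - (-264 + 2*350²)))*(135076 + 117751) = ((-250244 + 92932) + (-169910 - (-264 + 2*122500)))*252827 = (-157312 + (-169910 - (-264 + 245000)))*252827 = (-157312 + (-169910 - 1*244736))*252827 = (-157312 + (-169910 - 244736))*252827 = (-157312 - 414646)*252827 = -571958*252827 = -144606425266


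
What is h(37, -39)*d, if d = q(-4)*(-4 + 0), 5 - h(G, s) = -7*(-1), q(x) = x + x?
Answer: -64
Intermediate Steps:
q(x) = 2*x
h(G, s) = -2 (h(G, s) = 5 - (-7)*(-1) = 5 - 1*7 = 5 - 7 = -2)
d = 32 (d = (2*(-4))*(-4 + 0) = -8*(-4) = 32)
h(37, -39)*d = -2*32 = -64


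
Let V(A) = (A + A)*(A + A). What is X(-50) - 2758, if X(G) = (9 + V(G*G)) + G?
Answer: 24997201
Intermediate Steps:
V(A) = 4*A² (V(A) = (2*A)*(2*A) = 4*A²)
X(G) = 9 + G + 4*G⁴ (X(G) = (9 + 4*(G*G)²) + G = (9 + 4*(G²)²) + G = (9 + 4*G⁴) + G = 9 + G + 4*G⁴)
X(-50) - 2758 = (9 - 50 + 4*(-50)⁴) - 2758 = (9 - 50 + 4*6250000) - 2758 = (9 - 50 + 25000000) - 2758 = 24999959 - 2758 = 24997201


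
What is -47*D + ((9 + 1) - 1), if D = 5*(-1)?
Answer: 244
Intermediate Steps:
D = -5
-47*D + ((9 + 1) - 1) = -47*(-5) + ((9 + 1) - 1) = 235 + (10 - 1) = 235 + 9 = 244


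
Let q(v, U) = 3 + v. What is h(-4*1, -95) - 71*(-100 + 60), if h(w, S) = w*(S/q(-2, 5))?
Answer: 3220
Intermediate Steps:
h(w, S) = S*w (h(w, S) = w*(S/(3 - 2)) = w*(S/1) = w*(S*1) = w*S = S*w)
h(-4*1, -95) - 71*(-100 + 60) = -(-380) - 71*(-100 + 60) = -95*(-4) - 71*(-40) = 380 - 1*(-2840) = 380 + 2840 = 3220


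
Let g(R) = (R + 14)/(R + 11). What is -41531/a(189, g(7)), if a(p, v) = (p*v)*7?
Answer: -11866/441 ≈ -26.907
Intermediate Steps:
g(R) = (14 + R)/(11 + R)
a(p, v) = 7*p*v
-41531/a(189, g(7)) = -41531*(11 + 7)/(1323*(14 + 7)) = -41531/(7*189*(21/18)) = -41531/(7*189*((1/18)*21)) = -41531/(7*189*(7/6)) = -41531/3087/2 = -41531*2/3087 = -11866/441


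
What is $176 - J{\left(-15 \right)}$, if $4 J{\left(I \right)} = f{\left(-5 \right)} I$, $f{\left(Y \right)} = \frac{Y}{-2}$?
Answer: $\frac{1483}{8} \approx 185.38$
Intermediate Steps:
$f{\left(Y \right)} = - \frac{Y}{2}$ ($f{\left(Y \right)} = Y \left(- \frac{1}{2}\right) = - \frac{Y}{2}$)
$J{\left(I \right)} = \frac{5 I}{8}$ ($J{\left(I \right)} = \frac{\left(- \frac{1}{2}\right) \left(-5\right) I}{4} = \frac{\frac{5}{2} I}{4} = \frac{5 I}{8}$)
$176 - J{\left(-15 \right)} = 176 - \frac{5}{8} \left(-15\right) = 176 - - \frac{75}{8} = 176 + \frac{75}{8} = \frac{1483}{8}$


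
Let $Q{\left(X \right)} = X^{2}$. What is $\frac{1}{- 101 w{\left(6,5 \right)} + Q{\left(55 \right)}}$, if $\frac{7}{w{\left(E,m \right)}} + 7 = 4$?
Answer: $\frac{3}{9782} \approx 0.00030669$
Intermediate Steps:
$w{\left(E,m \right)} = - \frac{7}{3}$ ($w{\left(E,m \right)} = \frac{7}{-7 + 4} = \frac{7}{-3} = 7 \left(- \frac{1}{3}\right) = - \frac{7}{3}$)
$\frac{1}{- 101 w{\left(6,5 \right)} + Q{\left(55 \right)}} = \frac{1}{\left(-101\right) \left(- \frac{7}{3}\right) + 55^{2}} = \frac{1}{\frac{707}{3} + 3025} = \frac{1}{\frac{9782}{3}} = \frac{3}{9782}$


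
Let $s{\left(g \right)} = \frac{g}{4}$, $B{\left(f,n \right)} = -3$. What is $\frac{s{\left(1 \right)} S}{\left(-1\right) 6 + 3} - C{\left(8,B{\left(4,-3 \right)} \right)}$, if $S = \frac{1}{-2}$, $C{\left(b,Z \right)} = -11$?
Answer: $\frac{265}{24} \approx 11.042$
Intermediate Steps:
$s{\left(g \right)} = \frac{g}{4}$ ($s{\left(g \right)} = g \frac{1}{4} = \frac{g}{4}$)
$S = - \frac{1}{2} \approx -0.5$
$\frac{s{\left(1 \right)} S}{\left(-1\right) 6 + 3} - C{\left(8,B{\left(4,-3 \right)} \right)} = \frac{\frac{1}{4} \cdot 1 \left(- \frac{1}{2}\right)}{\left(-1\right) 6 + 3} - -11 = \frac{\frac{1}{4} \left(- \frac{1}{2}\right)}{-6 + 3} + 11 = - \frac{1}{8 \left(-3\right)} + 11 = \left(- \frac{1}{8}\right) \left(- \frac{1}{3}\right) + 11 = \frac{1}{24} + 11 = \frac{265}{24}$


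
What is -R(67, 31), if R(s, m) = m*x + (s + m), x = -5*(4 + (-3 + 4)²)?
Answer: 677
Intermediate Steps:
x = -25 (x = -5*(4 + 1²) = -5*(4 + 1) = -5*5 = -25)
R(s, m) = s - 24*m (R(s, m) = m*(-25) + (s + m) = -25*m + (m + s) = s - 24*m)
-R(67, 31) = -(67 - 24*31) = -(67 - 744) = -1*(-677) = 677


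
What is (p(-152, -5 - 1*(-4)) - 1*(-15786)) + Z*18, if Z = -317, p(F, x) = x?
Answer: 10079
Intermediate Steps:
(p(-152, -5 - 1*(-4)) - 1*(-15786)) + Z*18 = ((-5 - 1*(-4)) - 1*(-15786)) - 317*18 = ((-5 + 4) + 15786) - 5706 = (-1 + 15786) - 5706 = 15785 - 5706 = 10079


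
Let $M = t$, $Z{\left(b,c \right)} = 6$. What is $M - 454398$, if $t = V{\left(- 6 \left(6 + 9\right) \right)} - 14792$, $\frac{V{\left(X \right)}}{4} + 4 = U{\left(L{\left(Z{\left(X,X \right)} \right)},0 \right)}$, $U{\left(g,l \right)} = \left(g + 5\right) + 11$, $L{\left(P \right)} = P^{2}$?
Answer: $-468998$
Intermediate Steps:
$U{\left(g,l \right)} = 16 + g$ ($U{\left(g,l \right)} = \left(5 + g\right) + 11 = 16 + g$)
$V{\left(X \right)} = 192$ ($V{\left(X \right)} = -16 + 4 \left(16 + 6^{2}\right) = -16 + 4 \left(16 + 36\right) = -16 + 4 \cdot 52 = -16 + 208 = 192$)
$t = -14600$ ($t = 192 - 14792 = -14600$)
$M = -14600$
$M - 454398 = -14600 - 454398 = -468998$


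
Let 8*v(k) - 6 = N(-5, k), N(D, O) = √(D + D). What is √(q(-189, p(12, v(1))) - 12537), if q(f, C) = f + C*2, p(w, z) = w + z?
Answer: √(-50802 + I*√10)/2 ≈ 0.0035075 + 112.7*I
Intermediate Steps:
N(D, O) = √2*√D (N(D, O) = √(2*D) = √2*√D)
v(k) = ¾ + I*√10/8 (v(k) = ¾ + (√2*√(-5))/8 = ¾ + (√2*(I*√5))/8 = ¾ + (I*√10)/8 = ¾ + I*√10/8)
q(f, C) = f + 2*C
√(q(-189, p(12, v(1))) - 12537) = √((-189 + 2*(12 + (¾ + I*√10/8))) - 12537) = √((-189 + 2*(51/4 + I*√10/8)) - 12537) = √((-189 + (51/2 + I*√10/4)) - 12537) = √((-327/2 + I*√10/4) - 12537) = √(-25401/2 + I*√10/4)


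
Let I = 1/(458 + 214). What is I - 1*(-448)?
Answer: 301057/672 ≈ 448.00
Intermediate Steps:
I = 1/672 ≈ 0.0014881
I - 1*(-448) = 1/672 - 1*(-448) = 1/672 + 448 = 301057/672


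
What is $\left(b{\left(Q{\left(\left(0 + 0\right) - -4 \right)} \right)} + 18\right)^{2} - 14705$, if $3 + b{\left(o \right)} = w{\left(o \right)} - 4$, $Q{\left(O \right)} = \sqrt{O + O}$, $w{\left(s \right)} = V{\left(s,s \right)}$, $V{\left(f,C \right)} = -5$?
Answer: $-14669$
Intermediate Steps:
$w{\left(s \right)} = -5$
$Q{\left(O \right)} = \sqrt{2} \sqrt{O}$ ($Q{\left(O \right)} = \sqrt{2 O} = \sqrt{2} \sqrt{O}$)
$b{\left(o \right)} = -12$ ($b{\left(o \right)} = -3 - 9 = -12$)
$\left(b{\left(Q{\left(\left(0 + 0\right) - -4 \right)} \right)} + 18\right)^{2} - 14705 = \left(-12 + 18\right)^{2} - 14705 = 6^{2} - 14705 = 36 - 14705 = -14669$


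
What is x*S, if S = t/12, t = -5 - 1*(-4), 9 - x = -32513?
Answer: -16261/6 ≈ -2710.2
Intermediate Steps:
x = 32522 (x = 9 - 1*(-32513) = 9 + 32513 = 32522)
t = -1 (t = -5 + 4 = -1)
S = -1/12 ≈ -0.083333
x*S = 32522*(-1/12) = -16261/6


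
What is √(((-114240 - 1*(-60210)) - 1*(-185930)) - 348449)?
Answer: 3*I*√24061 ≈ 465.35*I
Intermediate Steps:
√(((-114240 - 1*(-60210)) - 1*(-185930)) - 348449) = √(((-114240 + 60210) + 185930) - 348449) = √((-54030 + 185930) - 348449) = √(131900 - 348449) = √(-216549) = 3*I*√24061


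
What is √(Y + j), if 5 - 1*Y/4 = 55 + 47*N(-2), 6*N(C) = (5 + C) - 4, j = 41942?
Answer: 2*√93990/3 ≈ 204.39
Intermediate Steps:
N(C) = ⅙ + C/6 (N(C) = ((5 + C) - 4)/6 = (1 + C)/6 = ⅙ + C/6)
Y = -506/3 (Y = 20 - 4*(55 + 47*(⅙ + (⅙)*(-2))) = 20 - 4*(55 + 47*(⅙ - ⅓)) = 20 - 4*(55 + 47*(-⅙)) = 20 - 4*(55 - 47/6) = 20 - 4*283/6 = 20 - 566/3 = -506/3 ≈ -168.67)
√(Y + j) = √(-506/3 + 41942) = √(125320/3) = 2*√93990/3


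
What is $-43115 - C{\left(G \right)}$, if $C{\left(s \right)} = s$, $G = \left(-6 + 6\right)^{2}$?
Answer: $-43115$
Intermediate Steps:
$G = 0$ ($G = 0^{2} = 0$)
$-43115 - C{\left(G \right)} = -43115 - 0 = -43115 + 0 = -43115$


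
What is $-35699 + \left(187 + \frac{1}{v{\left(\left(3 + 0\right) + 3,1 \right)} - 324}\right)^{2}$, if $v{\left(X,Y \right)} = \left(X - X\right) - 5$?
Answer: $- \frac{79138975}{108241} \approx -731.14$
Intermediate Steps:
$v{\left(X,Y \right)} = -5$ ($v{\left(X,Y \right)} = 0 - 5 = -5$)
$-35699 + \left(187 + \frac{1}{v{\left(\left(3 + 0\right) + 3,1 \right)} - 324}\right)^{2} = -35699 + \left(187 + \frac{1}{-5 - 324}\right)^{2} = -35699 + \left(187 + \frac{1}{-329}\right)^{2} = -35699 + \left(187 - \frac{1}{329}\right)^{2} = -35699 + \left(\frac{61522}{329}\right)^{2} = -35699 + \frac{3784956484}{108241} = - \frac{79138975}{108241}$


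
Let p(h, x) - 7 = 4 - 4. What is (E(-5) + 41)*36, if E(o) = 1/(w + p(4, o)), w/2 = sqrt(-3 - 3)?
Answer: 108000/73 - 72*I*sqrt(6)/73 ≈ 1479.5 - 2.4159*I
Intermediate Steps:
p(h, x) = 7 (p(h, x) = 7 + (4 - 4) = 7 + 0 = 7)
w = 2*I*sqrt(6) (w = 2*sqrt(-3 - 3) = 2*sqrt(-6) = 2*(I*sqrt(6)) = 2*I*sqrt(6) ≈ 4.899*I)
E(o) = 1/(7 + 2*I*sqrt(6)) (E(o) = 1/(2*I*sqrt(6) + 7) = 1/(7 + 2*I*sqrt(6)))
(E(-5) + 41)*36 = ((7/73 - 2*I*sqrt(6)/73) + 41)*36 = (3000/73 - 2*I*sqrt(6)/73)*36 = 108000/73 - 72*I*sqrt(6)/73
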